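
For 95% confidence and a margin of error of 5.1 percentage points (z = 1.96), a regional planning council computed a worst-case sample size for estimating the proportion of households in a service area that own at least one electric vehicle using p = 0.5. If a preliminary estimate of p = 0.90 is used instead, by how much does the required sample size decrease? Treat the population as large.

237

Conservative (p = 0.5): n = 1.96² × 0.25 / 0.051² ≈ 369.24 → 370.
Using p = 0.90: p(1−p) = 0.0900, so n = 1.96² × 0.0900 / 0.051² ≈ 132.93 → 133.
Reduction: 370 − 133 = 237.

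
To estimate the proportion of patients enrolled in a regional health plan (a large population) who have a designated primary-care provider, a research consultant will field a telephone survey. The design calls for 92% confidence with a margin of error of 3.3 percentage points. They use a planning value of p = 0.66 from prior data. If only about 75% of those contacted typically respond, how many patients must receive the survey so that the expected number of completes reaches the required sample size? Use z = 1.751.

Completed interviews needed: n₀ = 1.751² × 0.2244 / 0.033² ≈ 631.78 → 632.
At a 75% response rate, contacts needed = 632 / 0.75 ≈ 842.67 → 843.

843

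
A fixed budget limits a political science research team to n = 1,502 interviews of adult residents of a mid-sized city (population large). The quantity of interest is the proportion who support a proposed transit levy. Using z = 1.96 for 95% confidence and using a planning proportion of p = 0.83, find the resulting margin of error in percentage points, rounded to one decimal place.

SE(p̂) = √[p(1−p)/n] = √[0.1411/1502] = 0.00969.
E = z × SE = 1.96 × 0.00969 = 0.01900, or 1.9 percentage points.

1.9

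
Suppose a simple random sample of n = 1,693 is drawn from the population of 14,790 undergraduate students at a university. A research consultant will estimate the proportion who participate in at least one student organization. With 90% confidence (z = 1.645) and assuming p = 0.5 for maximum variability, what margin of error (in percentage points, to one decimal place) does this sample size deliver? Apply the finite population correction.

Finite-population factor: (N−n)/(N−1) = (14790−1693)/(14790−1) = 0.8856.
SE(p̂) = √[p(1−p)/n · (N−n)/(N−1)] = √[0.2500/1693 × 0.8856] = 0.01144.
E = z × SE = 1.645 × 0.01144 = 0.01881 ≈ 1.9 percentage points.

1.9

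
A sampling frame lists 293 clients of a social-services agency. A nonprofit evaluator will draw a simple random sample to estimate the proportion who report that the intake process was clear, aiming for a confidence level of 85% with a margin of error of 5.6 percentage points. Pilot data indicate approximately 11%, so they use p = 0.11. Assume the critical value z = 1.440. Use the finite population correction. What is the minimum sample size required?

54

Unadjusted: n₀ = 1.440² × 0.11 × 0.89 / 0.056² ≈ 64.73, so n₀ = 65.
Finite population correction with N = 293: n = n₀ / (1 + (n₀−1)/N) = 65 / (1 + 64/293) = 65 / 1.2184 ≈ 53.35.
Rounding up, n = 54.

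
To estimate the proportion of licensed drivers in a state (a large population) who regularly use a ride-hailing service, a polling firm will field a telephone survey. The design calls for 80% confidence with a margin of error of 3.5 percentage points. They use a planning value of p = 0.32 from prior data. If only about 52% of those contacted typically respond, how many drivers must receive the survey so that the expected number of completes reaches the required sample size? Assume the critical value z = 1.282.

Completed interviews needed: n₀ = 1.282² × 0.2176 / 0.035² ≈ 291.94 → 292.
At a 52% response rate, contacts needed = 292 / 0.52 ≈ 561.54 → 562.

562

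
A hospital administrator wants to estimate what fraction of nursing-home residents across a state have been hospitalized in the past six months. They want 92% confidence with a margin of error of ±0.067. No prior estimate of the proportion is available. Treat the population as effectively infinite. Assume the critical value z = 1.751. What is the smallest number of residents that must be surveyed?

With no prior estimate, use p = 0.5, giving p(1−p) = 0.25.
n = z²·p(1−p)/E² = 1.751² × 0.2500 / 0.067² = 3.0660 × 0.2500 / 0.004489 ≈ 170.75.
Rounding up gives n = 171.

171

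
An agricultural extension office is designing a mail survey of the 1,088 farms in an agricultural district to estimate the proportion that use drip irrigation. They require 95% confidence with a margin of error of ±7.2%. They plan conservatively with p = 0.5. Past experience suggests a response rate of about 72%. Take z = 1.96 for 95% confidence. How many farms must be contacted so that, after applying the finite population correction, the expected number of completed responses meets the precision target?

221

Completed interviews needed (unadjusted): n₀ = 1.96² × 0.2500 / 0.072² ≈ 185.26 → 186.
FPC for N = 1,088: n = 186 / (1 + 185/1088) = 186 / 1.1700 ≈ 158.97 → 159.
At a 72% response rate, contacts needed = 159 / 0.72 ≈ 220.83 → 221.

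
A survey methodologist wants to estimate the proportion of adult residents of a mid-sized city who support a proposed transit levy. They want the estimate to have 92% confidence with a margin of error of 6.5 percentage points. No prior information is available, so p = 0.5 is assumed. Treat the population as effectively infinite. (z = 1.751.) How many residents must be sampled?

182

With p = 0.5, p(1−p) = 0.25.
n = z²·p(1−p)/E² = 1.751² × 0.2500 / 0.065² = 3.0660 × 0.2500 / 0.004225 ≈ 181.42.
Rounding up gives n = 182.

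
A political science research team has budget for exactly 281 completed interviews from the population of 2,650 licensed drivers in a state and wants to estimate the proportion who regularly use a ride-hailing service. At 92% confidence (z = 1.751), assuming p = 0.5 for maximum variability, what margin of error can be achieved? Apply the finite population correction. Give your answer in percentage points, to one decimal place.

Finite-population factor: (N−n)/(N−1) = (2650−281)/(2650−1) = 0.8943.
SE(p̂) = √[p(1−p)/n · (N−n)/(N−1)] = √[0.2500/281 × 0.8943] = 0.02821.
E = z × SE = 1.751 × 0.02821 = 0.04939 ≈ 4.9 percentage points.

4.9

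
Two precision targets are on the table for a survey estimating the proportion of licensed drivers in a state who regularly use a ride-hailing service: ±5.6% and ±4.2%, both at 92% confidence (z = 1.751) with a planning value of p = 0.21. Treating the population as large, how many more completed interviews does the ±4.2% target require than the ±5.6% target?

126

At ±5.6%: n = 1.751² × 0.1659 / 0.056² ≈ 162.20 → 163.
At ±4.2%: n = 1.751² × 0.1659 / 0.042² ≈ 288.35 → 289.
Additional respondents: 289 − 163 = 126.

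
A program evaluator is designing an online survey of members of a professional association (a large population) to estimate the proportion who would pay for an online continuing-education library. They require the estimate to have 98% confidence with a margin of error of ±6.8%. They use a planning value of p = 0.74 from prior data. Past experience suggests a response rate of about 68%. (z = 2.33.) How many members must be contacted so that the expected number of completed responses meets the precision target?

333

Completed interviews needed: n₀ = 2.33² × 0.1924 / 0.068² ≈ 225.89 → 226.
At a 68% response rate, contacts needed = 226 / 0.68 ≈ 332.35 → 333.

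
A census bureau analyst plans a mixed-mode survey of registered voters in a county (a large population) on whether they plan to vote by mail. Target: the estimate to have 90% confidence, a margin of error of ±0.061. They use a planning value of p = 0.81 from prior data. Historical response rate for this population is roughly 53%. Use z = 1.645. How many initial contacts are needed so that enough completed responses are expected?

212

Completed interviews needed: n₀ = 1.645² × 0.1539 / 0.061² ≈ 111.92 → 112.
At a 53% response rate, contacts needed = 112 / 0.53 ≈ 211.32 → 212.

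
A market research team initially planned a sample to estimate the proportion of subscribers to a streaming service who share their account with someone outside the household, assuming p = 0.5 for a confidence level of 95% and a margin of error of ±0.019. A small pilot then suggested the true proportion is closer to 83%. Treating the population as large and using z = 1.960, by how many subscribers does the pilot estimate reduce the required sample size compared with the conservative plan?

Conservative (p = 0.5): n = 1.960² × 0.25 / 0.019² ≈ 2660.39 → 2661.
Using p = 0.83: p(1−p) = 0.1411, so n = 1.960² × 0.1411 / 0.019² ≈ 1501.52 → 1502.
Reduction: 2661 − 1502 = 1159.

1159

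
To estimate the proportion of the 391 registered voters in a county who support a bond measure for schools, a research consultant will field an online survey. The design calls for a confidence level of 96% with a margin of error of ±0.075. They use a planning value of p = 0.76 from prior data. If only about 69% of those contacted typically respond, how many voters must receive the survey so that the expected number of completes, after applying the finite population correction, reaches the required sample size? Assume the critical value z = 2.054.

148

Completed interviews needed (unadjusted): n₀ = 2.054² × 0.1824 / 0.075² ≈ 136.81 → 137.
FPC for N = 391: n = 137 / (1 + 136/391) = 137 / 1.3478 ≈ 101.65 → 102.
At a 69% response rate, contacts needed = 102 / 0.69 ≈ 147.83 → 148.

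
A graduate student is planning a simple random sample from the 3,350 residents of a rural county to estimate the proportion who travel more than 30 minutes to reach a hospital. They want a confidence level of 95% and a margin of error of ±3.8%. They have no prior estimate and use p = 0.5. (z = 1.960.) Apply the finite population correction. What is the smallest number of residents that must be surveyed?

Unadjusted: n₀ = 1.960² × 0.50 × 0.50 / 0.038² ≈ 665.10, so n₀ = 666.
Finite population correction with N = 3,350: n = n₀ / (1 + (n₀−1)/N) = 666 / (1 + 665/3350) = 666 / 1.1985 ≈ 555.69.
Rounding up, n = 556.

556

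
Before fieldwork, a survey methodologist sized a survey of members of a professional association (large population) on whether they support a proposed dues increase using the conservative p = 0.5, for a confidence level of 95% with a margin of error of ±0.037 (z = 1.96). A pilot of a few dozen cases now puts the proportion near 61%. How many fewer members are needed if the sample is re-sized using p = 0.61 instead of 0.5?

34

Conservative (p = 0.5): n = 1.96² × 0.25 / 0.037² ≈ 701.53 → 702.
Using p = 0.61: p(1−p) = 0.2379, so n = 1.96² × 0.2379 / 0.037² ≈ 667.58 → 668.
Reduction: 702 − 668 = 34.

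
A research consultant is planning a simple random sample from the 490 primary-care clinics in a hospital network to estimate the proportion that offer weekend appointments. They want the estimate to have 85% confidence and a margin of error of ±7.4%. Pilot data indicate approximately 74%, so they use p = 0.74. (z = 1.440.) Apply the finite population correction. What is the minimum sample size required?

64

Unadjusted: n₀ = 1.440² × 0.74 × 0.26 / 0.074² ≈ 72.86, so n₀ = 73.
Finite population correction with N = 490: n = n₀ / (1 + (n₀−1)/N) = 73 / (1 + 72/490) = 73 / 1.1469 ≈ 63.65.
Rounding up, n = 64.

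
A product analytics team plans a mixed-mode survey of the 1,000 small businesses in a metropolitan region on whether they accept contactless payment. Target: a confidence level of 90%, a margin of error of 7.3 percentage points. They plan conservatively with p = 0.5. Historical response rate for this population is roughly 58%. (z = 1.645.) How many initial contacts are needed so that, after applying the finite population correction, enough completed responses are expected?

Completed interviews needed (unadjusted): n₀ = 1.645² × 0.2500 / 0.073² ≈ 126.95 → 127.
FPC for N = 1,000: n = 127 / (1 + 126/1000) = 127 / 1.1260 ≈ 112.79 → 113.
At a 58% response rate, contacts needed = 113 / 0.58 ≈ 194.83 → 195.

195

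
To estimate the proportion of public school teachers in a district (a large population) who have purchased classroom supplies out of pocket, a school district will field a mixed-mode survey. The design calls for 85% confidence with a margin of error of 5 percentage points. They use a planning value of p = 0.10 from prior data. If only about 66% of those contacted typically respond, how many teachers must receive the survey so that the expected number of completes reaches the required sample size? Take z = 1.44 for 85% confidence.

114

Completed interviews needed: n₀ = 1.44² × 0.0900 / 0.050² ≈ 74.65 → 75.
At a 66% response rate, contacts needed = 75 / 0.66 ≈ 113.64 → 114.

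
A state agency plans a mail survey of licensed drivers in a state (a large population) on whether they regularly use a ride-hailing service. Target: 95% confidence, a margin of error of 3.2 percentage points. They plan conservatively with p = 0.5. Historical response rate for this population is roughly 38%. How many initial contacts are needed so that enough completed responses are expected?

2469

For 95% confidence, z = 1.960.
Completed interviews needed: n₀ = 1.960² × 0.2500 / 0.032² ≈ 937.89 → 938.
At a 38% response rate, contacts needed = 938 / 0.38 ≈ 2468.42 → 2469.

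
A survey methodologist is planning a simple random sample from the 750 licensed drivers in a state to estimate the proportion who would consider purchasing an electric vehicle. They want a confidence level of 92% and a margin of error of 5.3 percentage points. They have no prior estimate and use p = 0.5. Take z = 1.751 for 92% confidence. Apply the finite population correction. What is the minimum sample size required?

201

Unadjusted: n₀ = 1.751² × 0.50 × 0.50 / 0.053² ≈ 272.87, so n₀ = 273.
Finite population correction with N = 750: n = n₀ / (1 + (n₀−1)/N) = 273 / (1 + 272/750) = 273 / 1.3627 ≈ 200.34.
Rounding up, n = 201.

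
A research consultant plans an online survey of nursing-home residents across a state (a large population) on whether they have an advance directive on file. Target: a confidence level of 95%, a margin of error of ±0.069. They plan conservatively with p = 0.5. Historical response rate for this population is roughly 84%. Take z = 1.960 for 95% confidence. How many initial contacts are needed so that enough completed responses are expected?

Completed interviews needed: n₀ = 1.960² × 0.2500 / 0.069² ≈ 201.72 → 202.
At an 84% response rate, contacts needed = 202 / 0.84 ≈ 240.48 → 241.

241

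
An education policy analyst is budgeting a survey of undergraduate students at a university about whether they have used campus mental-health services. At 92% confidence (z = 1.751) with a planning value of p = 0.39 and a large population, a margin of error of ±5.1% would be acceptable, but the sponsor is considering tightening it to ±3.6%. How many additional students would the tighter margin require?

282

At ±5.1%: n = 1.751² × 0.2379 / 0.051² ≈ 280.43 → 281.
At ±3.6%: n = 1.751² × 0.2379 / 0.036² ≈ 562.81 → 563.
Additional respondents: 563 − 281 = 282.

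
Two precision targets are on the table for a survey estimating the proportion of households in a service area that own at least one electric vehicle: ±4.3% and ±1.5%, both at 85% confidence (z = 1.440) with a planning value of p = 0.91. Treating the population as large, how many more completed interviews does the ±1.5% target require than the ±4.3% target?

At ±4.3%: n = 1.440² × 0.0819 / 0.043² ≈ 91.85 → 92.
At ±1.5%: n = 1.440² × 0.0819 / 0.015² ≈ 754.79 → 755.
Additional respondents: 755 − 92 = 663.

663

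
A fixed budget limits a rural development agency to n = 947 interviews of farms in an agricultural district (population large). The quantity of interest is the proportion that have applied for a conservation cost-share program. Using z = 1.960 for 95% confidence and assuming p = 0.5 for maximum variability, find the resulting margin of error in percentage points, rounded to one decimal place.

3.2

SE(p̂) = √[p(1−p)/n] = √[0.2500/947] = 0.01625.
E = z × SE = 1.960 × 0.01625 = 0.03185, or 3.2 percentage points.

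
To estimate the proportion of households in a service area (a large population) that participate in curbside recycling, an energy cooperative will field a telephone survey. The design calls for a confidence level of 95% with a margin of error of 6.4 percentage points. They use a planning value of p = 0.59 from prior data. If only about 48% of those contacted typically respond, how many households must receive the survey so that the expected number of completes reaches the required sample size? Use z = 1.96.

473

Completed interviews needed: n₀ = 1.96² × 0.2419 / 0.064² ≈ 226.88 → 227.
At a 48% response rate, contacts needed = 227 / 0.48 ≈ 472.92 → 473.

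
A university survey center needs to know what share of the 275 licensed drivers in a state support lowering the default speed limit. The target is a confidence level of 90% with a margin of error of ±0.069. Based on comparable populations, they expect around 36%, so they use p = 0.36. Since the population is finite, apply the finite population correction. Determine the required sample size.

89

For 90% confidence, z = 1.64.
Unadjusted: n₀ = 1.64² × 0.36 × 0.64 / 0.069² ≈ 130.16, so n₀ = 131.
Finite population correction with N = 275: n = n₀ / (1 + (n₀−1)/N) = 131 / (1 + 130/275) = 131 / 1.4727 ≈ 88.95.
Rounding up, n = 89.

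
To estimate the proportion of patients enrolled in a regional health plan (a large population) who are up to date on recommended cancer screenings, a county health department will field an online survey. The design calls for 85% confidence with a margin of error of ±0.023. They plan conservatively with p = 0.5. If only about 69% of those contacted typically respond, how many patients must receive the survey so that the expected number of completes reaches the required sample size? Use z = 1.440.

1421

Completed interviews needed: n₀ = 1.440² × 0.2500 / 0.023² ≈ 979.96 → 980.
At a 69% response rate, contacts needed = 980 / 0.69 ≈ 1420.29 → 1421.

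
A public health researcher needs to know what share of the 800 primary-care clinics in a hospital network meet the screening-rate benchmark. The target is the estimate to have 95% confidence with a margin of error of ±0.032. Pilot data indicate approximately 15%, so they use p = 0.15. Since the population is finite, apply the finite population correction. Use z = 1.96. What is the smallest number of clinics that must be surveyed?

Unadjusted: n₀ = 1.96² × 0.15 × 0.85 / 0.032² ≈ 478.32, so n₀ = 479.
Finite population correction with N = 800: n = n₀ / (1 + (n₀−1)/N) = 479 / (1 + 478/800) = 479 / 1.5975 ≈ 299.84.
Rounding up, n = 300.

300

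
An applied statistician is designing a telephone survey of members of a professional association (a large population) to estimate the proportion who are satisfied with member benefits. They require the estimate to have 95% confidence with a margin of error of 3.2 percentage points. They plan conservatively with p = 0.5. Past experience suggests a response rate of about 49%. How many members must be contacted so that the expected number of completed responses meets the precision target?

For 95% confidence, z = 1.960.
Completed interviews needed: n₀ = 1.960² × 0.2500 / 0.032² ≈ 937.89 → 938.
At a 49% response rate, contacts needed = 938 / 0.49 ≈ 1914.29 → 1915.

1915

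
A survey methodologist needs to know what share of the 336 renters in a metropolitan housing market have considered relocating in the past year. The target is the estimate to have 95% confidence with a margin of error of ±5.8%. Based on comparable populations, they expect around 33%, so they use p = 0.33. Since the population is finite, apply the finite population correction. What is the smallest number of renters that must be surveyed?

145

For 95% confidence, z = 1.96.
Unadjusted: n₀ = 1.96² × 0.33 × 0.67 / 0.058² ≈ 252.49, so n₀ = 253.
Finite population correction with N = 336: n = n₀ / (1 + (n₀−1)/N) = 253 / (1 + 252/336) = 253 / 1.7500 ≈ 144.57.
Rounding up, n = 145.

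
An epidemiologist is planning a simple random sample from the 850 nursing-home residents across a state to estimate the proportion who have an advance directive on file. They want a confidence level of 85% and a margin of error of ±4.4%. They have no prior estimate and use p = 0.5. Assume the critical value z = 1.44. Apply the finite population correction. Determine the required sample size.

204

Unadjusted: n₀ = 1.44² × 0.50 × 0.50 / 0.044² ≈ 267.77, so n₀ = 268.
Finite population correction with N = 850: n = n₀ / (1 + (n₀−1)/N) = 268 / (1 + 267/850) = 268 / 1.3141 ≈ 203.94.
Rounding up, n = 204.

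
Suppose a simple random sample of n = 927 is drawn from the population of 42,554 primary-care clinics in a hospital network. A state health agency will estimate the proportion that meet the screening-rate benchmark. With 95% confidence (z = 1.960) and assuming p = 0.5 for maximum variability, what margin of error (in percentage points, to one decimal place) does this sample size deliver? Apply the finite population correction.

Finite-population factor: (N−n)/(N−1) = (42554−927)/(42554−1) = 0.9782.
SE(p̂) = √[p(1−p)/n · (N−n)/(N−1)] = √[0.2500/927 × 0.9782] = 0.01624.
E = z × SE = 1.960 × 0.01624 = 0.03184 ≈ 3.2 percentage points.

3.2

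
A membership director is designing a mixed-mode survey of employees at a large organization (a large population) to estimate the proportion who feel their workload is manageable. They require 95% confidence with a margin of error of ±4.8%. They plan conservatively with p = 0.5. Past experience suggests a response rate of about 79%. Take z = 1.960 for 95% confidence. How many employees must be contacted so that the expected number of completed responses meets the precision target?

Completed interviews needed: n₀ = 1.960² × 0.2500 / 0.048² ≈ 416.84 → 417.
At a 79% response rate, contacts needed = 417 / 0.79 ≈ 527.85 → 528.

528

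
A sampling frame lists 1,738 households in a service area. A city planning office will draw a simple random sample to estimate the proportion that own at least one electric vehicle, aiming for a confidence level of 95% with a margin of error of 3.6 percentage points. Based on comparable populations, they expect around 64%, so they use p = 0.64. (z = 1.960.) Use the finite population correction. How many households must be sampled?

Unadjusted: n₀ = 1.960² × 0.64 × 0.36 / 0.036² ≈ 682.95, so n₀ = 683.
Finite population correction with N = 1,738: n = n₀ / (1 + (n₀−1)/N) = 683 / (1 + 682/1738) = 683 / 1.3924 ≈ 490.52.
Rounding up, n = 491.

491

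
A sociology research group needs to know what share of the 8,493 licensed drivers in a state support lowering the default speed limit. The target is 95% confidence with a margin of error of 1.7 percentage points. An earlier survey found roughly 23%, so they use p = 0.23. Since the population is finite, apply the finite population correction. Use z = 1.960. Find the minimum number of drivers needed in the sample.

Unadjusted: n₀ = 1.960² × 0.23 × 0.77 / 0.017² ≈ 2354.14, so n₀ = 2355.
Finite population correction with N = 8,493: n = n₀ / (1 + (n₀−1)/N) = 2355 / (1 + 2354/8493) = 2355 / 1.2772 ≈ 1843.92.
Rounding up, n = 1844.

1844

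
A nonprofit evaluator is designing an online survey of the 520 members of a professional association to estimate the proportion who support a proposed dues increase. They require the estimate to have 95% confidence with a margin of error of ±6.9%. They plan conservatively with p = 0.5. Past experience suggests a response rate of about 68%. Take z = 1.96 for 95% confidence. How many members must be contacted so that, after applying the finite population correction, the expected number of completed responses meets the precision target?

Completed interviews needed (unadjusted): n₀ = 1.96² × 0.2500 / 0.069² ≈ 201.72 → 202.
FPC for N = 520: n = 202 / (1 + 201/520) = 202 / 1.3865 ≈ 145.69 → 146.
At a 68% response rate, contacts needed = 146 / 0.68 ≈ 214.71 → 215.

215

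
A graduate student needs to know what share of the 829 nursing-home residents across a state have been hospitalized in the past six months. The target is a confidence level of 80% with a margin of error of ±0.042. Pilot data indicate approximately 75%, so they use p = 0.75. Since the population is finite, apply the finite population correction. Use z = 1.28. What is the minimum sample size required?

145

Unadjusted: n₀ = 1.28² × 0.75 × 0.25 / 0.042² ≈ 174.15, so n₀ = 175.
Finite population correction with N = 829: n = n₀ / (1 + (n₀−1)/N) = 175 / (1 + 174/829) = 175 / 1.2099 ≈ 144.64.
Rounding up, n = 145.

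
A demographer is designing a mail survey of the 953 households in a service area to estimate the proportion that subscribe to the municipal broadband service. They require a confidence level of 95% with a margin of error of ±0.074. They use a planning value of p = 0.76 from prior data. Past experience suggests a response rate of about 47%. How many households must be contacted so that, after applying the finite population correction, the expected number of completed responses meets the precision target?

241

For 95% confidence, z = 1.960.
Completed interviews needed (unadjusted): n₀ = 1.960² × 0.1824 / 0.074² ≈ 127.96 → 128.
FPC for N = 953: n = 128 / (1 + 127/953) = 128 / 1.1333 ≈ 112.95 → 113.
At a 47% response rate, contacts needed = 113 / 0.47 ≈ 240.43 → 241.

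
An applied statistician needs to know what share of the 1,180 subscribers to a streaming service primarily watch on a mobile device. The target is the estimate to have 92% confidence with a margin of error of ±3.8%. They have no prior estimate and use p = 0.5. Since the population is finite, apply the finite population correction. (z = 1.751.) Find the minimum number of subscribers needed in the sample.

367

Unadjusted: n₀ = 1.751² × 0.50 × 0.50 / 0.038² ≈ 530.82, so n₀ = 531.
Finite population correction with N = 1,180: n = n₀ / (1 + (n₀−1)/N) = 531 / (1 + 530/1180) = 531 / 1.4492 ≈ 366.42.
Rounding up, n = 367.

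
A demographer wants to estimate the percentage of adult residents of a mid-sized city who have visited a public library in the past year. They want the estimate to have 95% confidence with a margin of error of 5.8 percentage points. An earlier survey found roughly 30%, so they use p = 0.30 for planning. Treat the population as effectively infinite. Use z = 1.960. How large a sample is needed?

240

With p = 0.30, p(1−p) = 0.2100.
n = z²·p(1−p)/E² = 1.960² × 0.2100 / 0.058² = 3.8416 × 0.2100 / 0.003364 ≈ 239.81.
Rounding up gives n = 240.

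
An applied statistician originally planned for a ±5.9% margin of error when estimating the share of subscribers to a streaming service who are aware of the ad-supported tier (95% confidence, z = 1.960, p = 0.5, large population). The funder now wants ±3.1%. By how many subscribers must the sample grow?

724

At ±5.9%: n = 1.960² × 0.2500 / 0.059² ≈ 275.90 → 276.
At ±3.1%: n = 1.960² × 0.2500 / 0.031² ≈ 999.38 → 1000.
Additional respondents: 1000 − 276 = 724.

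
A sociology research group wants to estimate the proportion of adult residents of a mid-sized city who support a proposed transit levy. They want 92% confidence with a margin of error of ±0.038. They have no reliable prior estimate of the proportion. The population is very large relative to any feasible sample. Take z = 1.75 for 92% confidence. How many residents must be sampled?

531

With no prior estimate, use p = 0.5, giving p(1−p) = 0.25.
n = z²·p(1−p)/E² = 1.75² × 0.2500 / 0.038² = 3.0625 × 0.2500 / 0.001444 ≈ 530.21.
Rounding up gives n = 531.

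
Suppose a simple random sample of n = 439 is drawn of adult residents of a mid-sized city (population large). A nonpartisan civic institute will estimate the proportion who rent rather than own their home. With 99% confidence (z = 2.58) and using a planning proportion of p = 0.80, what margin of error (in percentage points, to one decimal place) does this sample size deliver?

SE(p̂) = √[p(1−p)/n] = √[0.1600/439] = 0.01909.
E = z × SE = 2.58 × 0.01909 = 0.04925, or 4.9 percentage points.

4.9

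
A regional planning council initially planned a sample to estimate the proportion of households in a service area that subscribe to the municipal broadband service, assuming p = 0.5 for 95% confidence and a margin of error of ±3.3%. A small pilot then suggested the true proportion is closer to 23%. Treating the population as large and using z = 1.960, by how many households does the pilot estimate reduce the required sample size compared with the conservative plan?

257

Conservative (p = 0.5): n = 1.960² × 0.25 / 0.033² ≈ 881.91 → 882.
Using p = 0.23: p(1−p) = 0.1771, so n = 1.960² × 0.1771 / 0.033² ≈ 624.75 → 625.
Reduction: 882 − 625 = 257.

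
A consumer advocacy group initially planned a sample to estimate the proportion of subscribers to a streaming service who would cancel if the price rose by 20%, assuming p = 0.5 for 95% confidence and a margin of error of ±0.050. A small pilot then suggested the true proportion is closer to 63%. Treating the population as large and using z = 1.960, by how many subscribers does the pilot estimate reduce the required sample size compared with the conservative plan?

26

Conservative (p = 0.5): n = 1.960² × 0.25 / 0.050² ≈ 384.16 → 385.
Using p = 0.63: p(1−p) = 0.2331, so n = 1.960² × 0.2331 / 0.050² ≈ 358.19 → 359.
Reduction: 385 − 359 = 26.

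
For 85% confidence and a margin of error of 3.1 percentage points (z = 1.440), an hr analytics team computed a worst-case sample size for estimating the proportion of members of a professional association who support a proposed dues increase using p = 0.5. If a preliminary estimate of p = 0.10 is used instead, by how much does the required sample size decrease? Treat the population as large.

Conservative (p = 0.5): n = 1.440² × 0.25 / 0.031² ≈ 539.44 → 540.
Using p = 0.10: p(1−p) = 0.0900, so n = 1.440² × 0.0900 / 0.031² ≈ 194.20 → 195.
Reduction: 540 − 195 = 345.

345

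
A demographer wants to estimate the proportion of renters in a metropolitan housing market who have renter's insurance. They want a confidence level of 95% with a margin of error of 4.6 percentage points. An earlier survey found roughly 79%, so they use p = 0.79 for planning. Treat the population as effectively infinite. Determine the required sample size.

302

For 95% confidence, z = 1.960.
With p = 0.79, p(1−p) = 0.1659.
n = z²·p(1−p)/E² = 1.960² × 0.1659 / 0.046² = 3.8416 × 0.1659 / 0.002116 ≈ 301.19.
Rounding up gives n = 302.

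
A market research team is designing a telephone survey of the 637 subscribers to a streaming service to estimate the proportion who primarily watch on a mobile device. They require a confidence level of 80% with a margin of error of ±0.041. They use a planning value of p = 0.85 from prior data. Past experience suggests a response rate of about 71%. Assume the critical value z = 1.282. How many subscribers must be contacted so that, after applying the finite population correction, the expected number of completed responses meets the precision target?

148

Completed interviews needed (unadjusted): n₀ = 1.282² × 0.1275 / 0.041² ≈ 124.66 → 125.
FPC for N = 637: n = 125 / (1 + 124/637) = 125 / 1.1947 ≈ 104.63 → 105.
At a 71% response rate, contacts needed = 105 / 0.71 ≈ 147.89 → 148.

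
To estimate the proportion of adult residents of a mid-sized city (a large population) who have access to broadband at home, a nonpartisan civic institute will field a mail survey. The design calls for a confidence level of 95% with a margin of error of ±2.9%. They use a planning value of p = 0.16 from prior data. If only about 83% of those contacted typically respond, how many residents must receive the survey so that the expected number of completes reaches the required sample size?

For 95% confidence, z = 1.960.
Completed interviews needed: n₀ = 1.960² × 0.1344 / 0.029² ≈ 613.93 → 614.
At an 83% response rate, contacts needed = 614 / 0.83 ≈ 739.76 → 740.

740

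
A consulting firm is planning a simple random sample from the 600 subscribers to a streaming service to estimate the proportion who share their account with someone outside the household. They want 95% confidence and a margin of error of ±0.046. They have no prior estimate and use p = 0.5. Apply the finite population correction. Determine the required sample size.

259

For 95% confidence, z = 1.96.
Unadjusted: n₀ = 1.96² × 0.50 × 0.50 / 0.046² ≈ 453.88, so n₀ = 454.
Finite population correction with N = 600: n = n₀ / (1 + (n₀−1)/N) = 454 / (1 + 453/600) = 454 / 1.7550 ≈ 258.69.
Rounding up, n = 259.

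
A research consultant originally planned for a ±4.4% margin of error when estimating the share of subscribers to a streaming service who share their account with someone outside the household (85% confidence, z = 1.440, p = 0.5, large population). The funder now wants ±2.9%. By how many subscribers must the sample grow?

349

At ±4.4%: n = 1.440² × 0.2500 / 0.044² ≈ 267.77 → 268.
At ±2.9%: n = 1.440² × 0.2500 / 0.029² ≈ 616.41 → 617.
Additional respondents: 617 − 268 = 349.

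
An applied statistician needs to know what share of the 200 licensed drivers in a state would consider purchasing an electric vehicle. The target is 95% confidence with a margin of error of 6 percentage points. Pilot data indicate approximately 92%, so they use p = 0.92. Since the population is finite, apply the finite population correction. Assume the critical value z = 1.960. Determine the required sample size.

Unadjusted: n₀ = 1.960² × 0.92 × 0.08 / 0.060² ≈ 78.54, so n₀ = 79.
Finite population correction with N = 200: n = n₀ / (1 + (n₀−1)/N) = 79 / (1 + 78/200) = 79 / 1.3900 ≈ 56.83.
Rounding up, n = 57.

57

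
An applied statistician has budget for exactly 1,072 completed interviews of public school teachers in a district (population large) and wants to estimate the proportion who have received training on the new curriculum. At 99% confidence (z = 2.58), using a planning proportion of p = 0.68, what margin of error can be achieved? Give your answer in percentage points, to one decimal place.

3.7

SE(p̂) = √[p(1−p)/n] = √[0.2176/1072] = 0.01425.
E = z × SE = 2.58 × 0.01425 = 0.03676, or 3.7 percentage points.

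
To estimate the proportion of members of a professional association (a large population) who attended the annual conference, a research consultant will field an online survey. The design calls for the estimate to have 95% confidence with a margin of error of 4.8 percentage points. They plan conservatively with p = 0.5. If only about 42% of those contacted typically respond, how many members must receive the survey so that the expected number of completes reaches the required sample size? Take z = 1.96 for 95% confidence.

Completed interviews needed: n₀ = 1.96² × 0.2500 / 0.048² ≈ 416.84 → 417.
At a 42% response rate, contacts needed = 417 / 0.42 ≈ 992.86 → 993.

993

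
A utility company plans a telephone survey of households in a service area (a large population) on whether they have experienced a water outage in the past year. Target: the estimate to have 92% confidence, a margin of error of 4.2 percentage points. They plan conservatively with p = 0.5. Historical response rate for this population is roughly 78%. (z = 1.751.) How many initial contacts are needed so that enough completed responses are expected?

Completed interviews needed: n₀ = 1.751² × 0.2500 / 0.042² ≈ 434.52 → 435.
At a 78% response rate, contacts needed = 435 / 0.78 ≈ 557.69 → 558.

558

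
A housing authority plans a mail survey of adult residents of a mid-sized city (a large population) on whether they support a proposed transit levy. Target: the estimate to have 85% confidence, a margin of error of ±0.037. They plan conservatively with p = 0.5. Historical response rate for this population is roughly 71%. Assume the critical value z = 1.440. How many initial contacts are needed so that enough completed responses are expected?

Completed interviews needed: n₀ = 1.440² × 0.2500 / 0.037² ≈ 378.67 → 379.
At a 71% response rate, contacts needed = 379 / 0.71 ≈ 533.80 → 534.

534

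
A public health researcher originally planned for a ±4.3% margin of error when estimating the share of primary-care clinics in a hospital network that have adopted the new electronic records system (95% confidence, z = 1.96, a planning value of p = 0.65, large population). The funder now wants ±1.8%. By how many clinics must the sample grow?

At ±4.3%: n = 1.96² × 0.2275 / 0.043² ≈ 472.67 → 473.
At ±1.8%: n = 1.96² × 0.2275 / 0.018² ≈ 2697.42 → 2698.
Additional respondents: 2698 − 473 = 2225.

2225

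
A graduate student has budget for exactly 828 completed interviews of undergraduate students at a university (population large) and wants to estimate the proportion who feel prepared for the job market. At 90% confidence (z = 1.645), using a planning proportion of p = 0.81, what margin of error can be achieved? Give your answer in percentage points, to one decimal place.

2.2

SE(p̂) = √[p(1−p)/n] = √[0.1539/828] = 0.01363.
E = z × SE = 1.645 × 0.01363 = 0.02243, or 2.2 percentage points.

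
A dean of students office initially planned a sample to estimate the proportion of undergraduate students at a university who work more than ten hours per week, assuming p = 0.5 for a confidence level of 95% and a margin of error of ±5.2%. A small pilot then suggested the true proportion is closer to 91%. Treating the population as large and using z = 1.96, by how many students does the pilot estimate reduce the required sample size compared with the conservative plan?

239

Conservative (p = 0.5): n = 1.96² × 0.25 / 0.052² ≈ 355.18 → 356.
Using p = 0.91: p(1−p) = 0.0819, so n = 1.96² × 0.0819 / 0.052² ≈ 116.36 → 117.
Reduction: 356 − 117 = 239.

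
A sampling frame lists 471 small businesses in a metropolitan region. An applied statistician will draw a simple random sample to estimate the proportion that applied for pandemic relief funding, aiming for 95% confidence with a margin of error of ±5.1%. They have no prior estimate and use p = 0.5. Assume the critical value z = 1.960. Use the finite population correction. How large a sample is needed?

Unadjusted: n₀ = 1.960² × 0.50 × 0.50 / 0.051² ≈ 369.24, so n₀ = 370.
Finite population correction with N = 471: n = n₀ / (1 + (n₀−1)/N) = 370 / (1 + 369/471) = 370 / 1.7834 ≈ 207.46.
Rounding up, n = 208.

208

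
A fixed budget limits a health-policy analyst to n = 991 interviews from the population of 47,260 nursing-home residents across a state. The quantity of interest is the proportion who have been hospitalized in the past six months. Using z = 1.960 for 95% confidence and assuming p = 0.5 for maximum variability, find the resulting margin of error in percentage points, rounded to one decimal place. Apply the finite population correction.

Finite-population factor: (N−n)/(N−1) = (47260−991)/(47260−1) = 0.9791.
SE(p̂) = √[p(1−p)/n · (N−n)/(N−1)] = √[0.2500/991 × 0.9791] = 0.01572.
E = z × SE = 1.960 × 0.01572 = 0.03080 ≈ 3.1 percentage points.

3.1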